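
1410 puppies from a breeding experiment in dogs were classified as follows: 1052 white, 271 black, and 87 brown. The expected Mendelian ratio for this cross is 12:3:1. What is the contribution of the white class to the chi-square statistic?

0.029

Under the 12:3:1 hypothesis (Σ ratio = 16, N = 1410):
  white: 1410 × 12/16 = 1057.5
  black: 1410 × 3/16 = 264.375
  brown: 1410 × 1/16 = 88.125
Contribution of white: (1052 − 1057.5)² / 1057.5 = 0.0286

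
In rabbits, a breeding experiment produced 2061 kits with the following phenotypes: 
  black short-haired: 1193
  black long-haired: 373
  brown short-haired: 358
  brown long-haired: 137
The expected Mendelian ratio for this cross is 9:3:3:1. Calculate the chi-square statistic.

Total ratio parts = 16. Expected numbers out of 2061:
  black short-haired: 2061 × 9/16 = 1159.3125
  black long-haired: 2061 × 3/16 = 386.4375
  brown short-haired: 2061 × 3/16 = 386.4375
  brown long-haired: 2061 × 1/16 = 128.8125
χ² = Σ (O − E)² / E
  black short-haired: (1193 − 1159.3125)² / 1159.3125 = 0.9789
  black long-haired: (373 − 386.4375)² / 386.4375 = 0.4673
  brown short-haired: (358 − 386.4375)² / 386.4375 = 2.0927
  brown long-haired: (137 − 128.8125)² / 128.8125 = 0.5204
χ² = 0.9789 + 0.4673 + 2.0927 + 0.5204 = 4.0593 ≈ 4.059

4.059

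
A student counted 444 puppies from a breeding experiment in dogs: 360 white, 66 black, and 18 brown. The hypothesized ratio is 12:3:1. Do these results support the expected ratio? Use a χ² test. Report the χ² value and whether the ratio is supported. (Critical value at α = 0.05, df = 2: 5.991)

9.189; not consistent

The 12:3:1 ratio has 16 parts, so with N = 444 the expected counts are:
  white: 444 × 12/16 = 333
  black: 444 × 3/16 = 83.25
  brown: 444 × 1/16 = 27.75
χ² = Σ (O − E)² / E
  white: (360 − 333)² / 333 = 2.1892
  black: (66 − 83.25)² / 83.25 = 3.5743
  brown: (18 − 27.75)² / 27.75 = 3.4257
χ² = 2.1892 + 3.5743 + 3.4257 = 9.1892 ≈ 9.189
Degrees of freedom = 3 − 1 = 2; critical value at α = 0.05 is 5.991.
Since 9.189 > 5.991, we reject the null hypothesis — the data do not fit the 12:3:1 ratio.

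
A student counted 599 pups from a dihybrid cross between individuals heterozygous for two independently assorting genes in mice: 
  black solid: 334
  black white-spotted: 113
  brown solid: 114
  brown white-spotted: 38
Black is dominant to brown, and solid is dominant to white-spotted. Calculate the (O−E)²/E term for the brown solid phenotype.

0.025

A dihybrid F₂ with independent assortment and complete dominance at both loci gives a 9:3:3:1 phenotypic ratio.
Expected counts for N = 599 under a 9:3:3:1 ratio (total parts = 16):
  black solid: 599 × 9/16 = 336.9375
  black white-spotted: 599 × 3/16 = 112.3125
  brown solid: 599 × 3/16 = 112.3125
  brown white-spotted: 599 × 1/16 = 37.4375
Contribution of brown solid: (114 − 112.3125)² / 112.3125 = 0.0254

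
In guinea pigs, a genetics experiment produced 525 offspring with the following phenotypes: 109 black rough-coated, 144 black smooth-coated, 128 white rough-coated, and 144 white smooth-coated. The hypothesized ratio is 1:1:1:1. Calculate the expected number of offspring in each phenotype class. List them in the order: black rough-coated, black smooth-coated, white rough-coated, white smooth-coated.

Under the 1:1:1:1 hypothesis (Σ ratio = 4, N = 525):
  black rough-coated: 525 × 1/4 = 131.25
  black smooth-coated: 525 × 1/4 = 131.25
  white rough-coated: 525 × 1/4 = 131.25
  white smooth-coated: 525 × 1/4 = 131.25

131.25, 131.25, 131.25, 131.25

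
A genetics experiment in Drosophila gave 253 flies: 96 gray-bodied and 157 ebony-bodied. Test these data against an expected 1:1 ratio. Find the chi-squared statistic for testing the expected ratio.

Expected counts for N = 253 under a 1:1 ratio (total parts = 2):
  gray-bodied: 253 × 1/2 = 126.5
  ebony-bodied: 253 × 1/2 = 126.5
χ² = Σ (O − E)² / E
  gray-bodied: (96 − 126.5)² / 126.5 = 7.3538
  ebony-bodied: (157 − 126.5)² / 126.5 = 7.3538
χ² = 7.3538 + 7.3538 = 14.7076 ≈ 14.708

14.708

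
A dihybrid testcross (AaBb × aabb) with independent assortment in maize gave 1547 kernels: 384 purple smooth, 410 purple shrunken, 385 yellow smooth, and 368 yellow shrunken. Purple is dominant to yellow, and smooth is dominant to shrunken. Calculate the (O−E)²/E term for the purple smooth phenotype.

0.020

A dihybrid testcross with independent assortment gives a 1:1:1:1 ratio.
The 1:1:1:1 ratio has 4 parts, so with N = 1547 the expected counts are:
  purple smooth: 1547 × 1/4 = 386.75
  purple shrunken: 1547 × 1/4 = 386.75
  yellow smooth: 1547 × 1/4 = 386.75
  yellow shrunken: 1547 × 1/4 = 386.75
Contribution of purple smooth: (384 − 386.75)² / 386.75 = 0.0196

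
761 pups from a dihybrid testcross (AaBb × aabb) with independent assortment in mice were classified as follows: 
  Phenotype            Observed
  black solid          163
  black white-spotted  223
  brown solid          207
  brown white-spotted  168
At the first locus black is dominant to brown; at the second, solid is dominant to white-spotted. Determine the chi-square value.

13.618

A dihybrid testcross with independent assortment gives a 1:1:1:1 ratio.
Expected counts for N = 761 under a 1:1:1:1 ratio (total parts = 4):
  black solid: 761 × 1/4 = 190.25
  black white-spotted: 761 × 1/4 = 190.25
  brown solid: 761 × 1/4 = 190.25
  brown white-spotted: 761 × 1/4 = 190.25
χ² = Σ (O − E)² / E
  black solid: (163 − 190.25)² / 190.25 = 3.9031
  black white-spotted: (223 − 190.25)² / 190.25 = 5.6376
  brown solid: (207 − 190.25)² / 190.25 = 1.4747
  brown white-spotted: (168 − 190.25)² / 190.25 = 2.6022
χ² = 3.9031 + 5.6376 + 1.4747 + 2.6022 = 13.6176 ≈ 13.618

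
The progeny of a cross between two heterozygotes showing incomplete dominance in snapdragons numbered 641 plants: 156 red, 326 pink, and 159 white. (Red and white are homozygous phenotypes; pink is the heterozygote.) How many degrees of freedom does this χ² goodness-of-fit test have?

2

With incomplete dominance, a heterozygote × heterozygote cross gives a 1:2:1 phenotypic ratio.
A goodness-of-fit test with 3 phenotype classes has df = 3 − 1 = 2.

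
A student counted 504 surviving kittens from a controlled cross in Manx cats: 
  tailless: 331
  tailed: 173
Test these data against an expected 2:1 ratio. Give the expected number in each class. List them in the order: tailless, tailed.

The 2:1 ratio has 3 parts, so with N = 504 the expected counts are:
  tailless: 504 × 2/3 = 336
  tailed: 504 × 1/3 = 168

336, 168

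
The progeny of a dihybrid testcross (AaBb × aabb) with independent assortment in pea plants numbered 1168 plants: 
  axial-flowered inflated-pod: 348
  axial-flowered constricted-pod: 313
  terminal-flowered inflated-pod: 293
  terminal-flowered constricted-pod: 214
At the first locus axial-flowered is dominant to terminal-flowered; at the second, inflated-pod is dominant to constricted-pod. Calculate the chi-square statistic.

A dihybrid testcross with independent assortment gives a 1:1:1:1 ratio.
Under the 1:1:1:1 hypothesis (Σ ratio = 4, N = 1168):
  axial-flowered inflated-pod: 1168 × 1/4 = 292
  axial-flowered constricted-pod: 1168 × 1/4 = 292
  terminal-flowered inflated-pod: 1168 × 1/4 = 292
  terminal-flowered constricted-pod: 1168 × 1/4 = 292
χ² = Σ (O − E)² / E
  axial-flowered inflated-pod: (348 − 292)² / 292 = 10.7397
  axial-flowered constricted-pod: (313 − 292)² / 292 = 1.5103
  terminal-flowered inflated-pod: (293 − 292)² / 292 = 0.0034
  terminal-flowered constricted-pod: (214 − 292)² / 292 = 20.8356
χ² = 10.7397 + 1.5103 + 0.0034 + 20.8356 = 33.089

33.089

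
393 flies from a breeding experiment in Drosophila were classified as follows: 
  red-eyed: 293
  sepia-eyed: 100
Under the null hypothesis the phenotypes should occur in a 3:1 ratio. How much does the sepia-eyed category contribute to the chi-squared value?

0.031

Expected counts for N = 393 under a 3:1 ratio (total parts = 4):
  red-eyed: 393 × 3/4 = 294.75
  sepia-eyed: 393 × 1/4 = 98.25
Contribution of sepia-eyed: (100 − 98.25)² / 98.25 = 0.0312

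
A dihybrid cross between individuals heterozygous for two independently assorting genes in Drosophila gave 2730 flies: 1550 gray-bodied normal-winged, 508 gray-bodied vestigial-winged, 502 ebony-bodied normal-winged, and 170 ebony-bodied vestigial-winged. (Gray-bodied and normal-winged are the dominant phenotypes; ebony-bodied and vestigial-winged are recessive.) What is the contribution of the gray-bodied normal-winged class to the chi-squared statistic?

A dihybrid F₂ with independent assortment and complete dominance at both loci gives a 9:3:3:1 phenotypic ratio.
Under the 9:3:3:1 hypothesis (Σ ratio = 16, N = 2730):
  gray-bodied normal-winged: 2730 × 9/16 = 1535.625
  gray-bodied vestigial-winged: 2730 × 3/16 = 511.875
  ebony-bodied normal-winged: 2730 × 3/16 = 511.875
  ebony-bodied vestigial-winged: 2730 × 1/16 = 170.625
Contribution of gray-bodied normal-winged: (1550 − 1535.625)² / 1535.625 = 0.1346

0.135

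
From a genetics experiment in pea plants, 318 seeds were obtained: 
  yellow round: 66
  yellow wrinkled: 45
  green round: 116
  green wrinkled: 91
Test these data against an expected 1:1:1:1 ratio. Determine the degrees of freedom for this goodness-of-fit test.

3

A goodness-of-fit test with 4 phenotype classes has df = 4 − 1 = 3.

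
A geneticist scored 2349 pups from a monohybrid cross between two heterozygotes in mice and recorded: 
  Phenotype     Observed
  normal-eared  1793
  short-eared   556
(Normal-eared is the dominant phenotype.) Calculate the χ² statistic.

2.217

For a monohybrid cross between heterozygotes with complete dominance, the expected phenotypic ratio is 3:1.
The 3:1 ratio has 4 parts, so with N = 2349 the expected counts are:
  normal-eared: 2349 × 3/4 = 1761.75
  short-eared: 2349 × 1/4 = 587.25
χ² = Σ (O − E)² / E
  normal-eared: (1793 − 1761.75)² / 1761.75 = 0.5543
  short-eared: (556 − 587.25)² / 587.25 = 1.6629
χ² = 0.5543 + 1.6629 = 2.2172 ≈ 2.217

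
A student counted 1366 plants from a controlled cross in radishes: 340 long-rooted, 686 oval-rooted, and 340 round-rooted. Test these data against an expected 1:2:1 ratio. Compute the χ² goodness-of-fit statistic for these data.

Expected counts for N = 1366 under a 1:2:1 ratio (total parts = 4):
  long-rooted: 1366 × 1/4 = 341.5
  oval-rooted: 1366 × 2/4 = 683
  round-rooted: 1366 × 1/4 = 341.5
χ² = Σ (O − E)² / E
  long-rooted: (340 − 341.5)² / 341.5 = 0.0066
  oval-rooted: (686 − 683)² / 683 = 0.0132
  round-rooted: (340 − 341.5)² / 341.5 = 0.0066
χ² = 0.0066 + 0.0132 + 0.0066 = 0.0264 ≈ 0.026

0.026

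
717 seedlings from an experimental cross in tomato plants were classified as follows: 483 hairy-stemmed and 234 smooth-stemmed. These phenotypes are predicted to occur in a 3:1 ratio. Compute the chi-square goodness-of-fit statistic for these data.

22.297

Total ratio parts = 4. Expected numbers out of 717:
  hairy-stemmed: 717 × 3/4 = 537.75
  smooth-stemmed: 717 × 1/4 = 179.25
χ² = Σ (O − E)² / E
  hairy-stemmed: (483 − 537.75)² / 537.75 = 5.5743
  smooth-stemmed: (234 − 179.25)² / 179.25 = 16.7228
χ² = 5.5743 + 16.7228 = 22.2971 ≈ 22.297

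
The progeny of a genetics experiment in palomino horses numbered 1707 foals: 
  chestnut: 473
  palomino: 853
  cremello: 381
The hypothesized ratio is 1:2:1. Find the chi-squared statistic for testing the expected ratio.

Expected counts for N = 1707 under a 1:2:1 ratio (total parts = 4):
  chestnut: 1707 × 1/4 = 426.75
  palomino: 1707 × 2/4 = 853.5
  cremello: 1707 × 1/4 = 426.75
χ² = Σ (O − E)² / E
  chestnut: (473 − 426.75)² / 426.75 = 5.0124
  palomino: (853 − 853.5)² / 853.5 = 0.0003
  cremello: (381 − 426.75)² / 426.75 = 4.9047
χ² = 5.0124 + 0.0003 + 4.9047 = 9.9174 ≈ 9.917

9.917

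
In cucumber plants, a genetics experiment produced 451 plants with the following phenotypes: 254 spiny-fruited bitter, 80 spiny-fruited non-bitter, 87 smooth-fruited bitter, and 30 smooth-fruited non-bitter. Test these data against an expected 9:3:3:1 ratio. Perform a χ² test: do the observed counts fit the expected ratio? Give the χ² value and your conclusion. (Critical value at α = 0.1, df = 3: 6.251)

Expected counts for N = 451 under a 9:3:3:1 ratio (total parts = 16):
  spiny-fruited bitter: 451 × 9/16 = 253.6875
  spiny-fruited non-bitter: 451 × 3/16 = 84.5625
  smooth-fruited bitter: 451 × 3/16 = 84.5625
  smooth-fruited non-bitter: 451 × 1/16 = 28.1875
χ² = Σ (O − E)² / E
  spiny-fruited bitter: (254 − 253.6875)² / 253.6875 = 0.0004
  spiny-fruited non-bitter: (80 − 84.5625)² / 84.5625 = 0.2462
  smooth-fruited bitter: (87 − 84.5625)² / 84.5625 = 0.0703
  smooth-fruited non-bitter: (30 − 28.1875)² / 28.1875 = 0.1165
χ² = 0.0004 + 0.2462 + 0.0703 + 0.1165 = 0.4334 ≈ 0.433
Degrees of freedom = 4 − 1 = 3; critical value at α = 0.1 is 6.251.
Since 0.433 < 6.251, we fail to reject the null hypothesis — the data are consistent with the 9:3:3:1 ratio.

0.433; consistent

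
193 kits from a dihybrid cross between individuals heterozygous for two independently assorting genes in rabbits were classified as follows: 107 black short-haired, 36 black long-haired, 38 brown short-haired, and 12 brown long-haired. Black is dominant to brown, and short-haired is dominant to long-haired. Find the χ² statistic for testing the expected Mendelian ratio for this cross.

0.115

A dihybrid F₂ with independent assortment and complete dominance at both loci gives a 9:3:3:1 phenotypic ratio.
Expected counts for N = 193 under a 9:3:3:1 ratio (total parts = 16):
  black short-haired: 193 × 9/16 = 108.5625
  black long-haired: 193 × 3/16 = 36.1875
  brown short-haired: 193 × 3/16 = 36.1875
  brown long-haired: 193 × 1/16 = 12.0625
χ² = Σ (O − E)² / E
  black short-haired: (107 − 108.5625)² / 108.5625 = 0.0225
  black long-haired: (36 − 36.1875)² / 36.1875 = 0.0010
  brown short-haired: (38 − 36.1875)² / 36.1875 = 0.0908
  brown long-haired: (12 − 12.0625)² / 12.0625 = 0.0003
χ² = 0.0225 + 0.0010 + 0.0908 + 0.0003 = 0.1146 ≈ 0.115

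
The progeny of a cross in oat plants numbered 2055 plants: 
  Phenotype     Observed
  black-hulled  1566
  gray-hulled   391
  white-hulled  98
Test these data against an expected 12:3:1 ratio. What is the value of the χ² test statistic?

Under the 12:3:1 hypothesis (Σ ratio = 16, N = 2055):
  black-hulled: 2055 × 12/16 = 1541.25
  gray-hulled: 2055 × 3/16 = 385.3125
  white-hulled: 2055 × 1/16 = 128.4375
χ² = Σ (O − E)² / E
  black-hulled: (1566 − 1541.25)² / 1541.25 = 0.3974
  gray-hulled: (391 − 385.3125)² / 385.3125 = 0.0840
  white-hulled: (98 − 128.4375)² / 128.4375 = 7.2132
χ² = 0.3974 + 0.0840 + 7.2132 = 7.6946 ≈ 7.695

7.695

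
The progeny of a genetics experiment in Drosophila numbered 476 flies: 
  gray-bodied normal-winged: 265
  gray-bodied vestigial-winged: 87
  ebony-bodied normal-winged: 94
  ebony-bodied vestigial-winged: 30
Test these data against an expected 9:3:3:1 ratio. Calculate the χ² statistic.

0.340

Total ratio parts = 16. Expected numbers out of 476:
  gray-bodied normal-winged: 476 × 9/16 = 267.75
  gray-bodied vestigial-winged: 476 × 3/16 = 89.25
  ebony-bodied normal-winged: 476 × 3/16 = 89.25
  ebony-bodied vestigial-winged: 476 × 1/16 = 29.75
χ² = Σ (O − E)² / E
  gray-bodied normal-winged: (265 − 267.75)² / 267.75 = 0.0282
  gray-bodied vestigial-winged: (87 − 89.25)² / 89.25 = 0.0567
  ebony-bodied normal-winged: (94 − 89.25)² / 89.25 = 0.2528
  ebony-bodied vestigial-winged: (30 − 29.75)² / 29.75 = 0.0021
χ² = 0.0282 + 0.0567 + 0.2528 + 0.0021 = 0.3398 ≈ 0.340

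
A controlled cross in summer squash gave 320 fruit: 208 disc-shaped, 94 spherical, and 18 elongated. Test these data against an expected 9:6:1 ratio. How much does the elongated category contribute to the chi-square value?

0.200

The 9:6:1 ratio has 16 parts, so with N = 320 the expected counts are:
  disc-shaped: 320 × 9/16 = 180
  spherical: 320 × 6/16 = 120
  elongated: 320 × 1/16 = 20
Contribution of elongated: (18 − 20)² / 20 = 0.2000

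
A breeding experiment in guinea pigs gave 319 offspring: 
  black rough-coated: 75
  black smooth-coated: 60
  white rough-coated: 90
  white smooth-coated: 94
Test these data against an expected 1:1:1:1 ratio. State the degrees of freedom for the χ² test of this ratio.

A goodness-of-fit test with 4 phenotype classes has df = 4 − 1 = 3.

3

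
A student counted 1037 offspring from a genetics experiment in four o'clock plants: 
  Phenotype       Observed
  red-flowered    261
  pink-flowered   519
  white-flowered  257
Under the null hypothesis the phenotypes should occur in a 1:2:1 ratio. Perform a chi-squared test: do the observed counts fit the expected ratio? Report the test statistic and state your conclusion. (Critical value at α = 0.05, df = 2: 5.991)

0.032; consistent

Total ratio parts = 4. Expected numbers out of 1037:
  red-flowered: 1037 × 1/4 = 259.25
  pink-flowered: 1037 × 2/4 = 518.5
  white-flowered: 1037 × 1/4 = 259.25
χ² = Σ (O − E)² / E
  red-flowered: (261 − 259.25)² / 259.25 = 0.0118
  pink-flowered: (519 − 518.5)² / 518.5 = 0.0005
  white-flowered: (257 − 259.25)² / 259.25 = 0.0195
χ² = 0.0118 + 0.0005 + 0.0195 = 0.0318 ≈ 0.032
Degrees of freedom = 3 − 1 = 2; critical value at α = 0.05 is 5.991.
Since 0.032 < 5.991, we fail to reject the null hypothesis — the data are consistent with the 1:2:1 ratio.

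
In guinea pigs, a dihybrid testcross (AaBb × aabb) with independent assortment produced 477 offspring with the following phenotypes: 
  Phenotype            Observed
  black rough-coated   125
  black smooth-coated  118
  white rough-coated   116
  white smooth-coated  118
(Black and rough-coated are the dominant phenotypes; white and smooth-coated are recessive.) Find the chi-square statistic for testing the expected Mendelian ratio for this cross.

A dihybrid testcross with independent assortment gives a 1:1:1:1 ratio.
The 1:1:1:1 ratio has 4 parts, so with N = 477 the expected counts are:
  black rough-coated: 477 × 1/4 = 119.25
  black smooth-coated: 477 × 1/4 = 119.25
  white rough-coated: 477 × 1/4 = 119.25
  white smooth-coated: 477 × 1/4 = 119.25
χ² = Σ (O − E)² / E
  black rough-coated: (125 − 119.25)² / 119.25 = 0.2773
  black smooth-coated: (118 − 119.25)² / 119.25 = 0.0131
  white rough-coated: (116 − 119.25)² / 119.25 = 0.0886
  white smooth-coated: (118 − 119.25)² / 119.25 = 0.0131
χ² = 0.2773 + 0.0131 + 0.0886 + 0.0131 = 0.3921 ≈ 0.392

0.392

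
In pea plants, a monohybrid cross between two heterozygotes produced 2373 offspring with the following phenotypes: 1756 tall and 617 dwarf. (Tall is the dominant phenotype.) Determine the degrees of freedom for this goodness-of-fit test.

For a monohybrid cross between heterozygotes with complete dominance, the expected phenotypic ratio is 3:1.
A goodness-of-fit test with 2 phenotype classes has df = 2 − 1 = 1.

1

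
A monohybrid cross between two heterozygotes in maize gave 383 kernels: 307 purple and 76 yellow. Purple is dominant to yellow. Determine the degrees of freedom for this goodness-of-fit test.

1

For a monohybrid cross between heterozygotes with complete dominance, the expected phenotypic ratio is 3:1.
A goodness-of-fit test with 2 phenotype classes has df = 2 − 1 = 1.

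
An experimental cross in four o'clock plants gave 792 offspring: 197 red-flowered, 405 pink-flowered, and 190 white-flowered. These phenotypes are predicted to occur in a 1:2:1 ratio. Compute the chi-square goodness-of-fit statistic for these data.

0.533

The 1:2:1 ratio has 4 parts, so with N = 792 the expected counts are:
  red-flowered: 792 × 1/4 = 198
  pink-flowered: 792 × 2/4 = 396
  white-flowered: 792 × 1/4 = 198
χ² = Σ (O − E)² / E
  red-flowered: (197 − 198)² / 198 = 0.0051
  pink-flowered: (405 − 396)² / 396 = 0.2045
  white-flowered: (190 − 198)² / 198 = 0.3232
χ² = 0.0051 + 0.2045 + 0.3232 = 0.5328 ≈ 0.533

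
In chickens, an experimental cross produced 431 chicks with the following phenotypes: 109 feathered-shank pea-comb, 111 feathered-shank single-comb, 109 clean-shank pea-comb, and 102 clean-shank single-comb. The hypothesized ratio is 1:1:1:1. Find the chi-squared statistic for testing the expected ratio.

The 1:1:1:1 ratio has 4 parts, so with N = 431 the expected counts are:
  feathered-shank pea-comb: 431 × 1/4 = 107.75
  feathered-shank single-comb: 431 × 1/4 = 107.75
  clean-shank pea-comb: 431 × 1/4 = 107.75
  clean-shank single-comb: 431 × 1/4 = 107.75
χ² = Σ (O − E)² / E
  feathered-shank pea-comb: (109 − 107.75)² / 107.75 = 0.0145
  feathered-shank single-comb: (111 − 107.75)² / 107.75 = 0.0980
  clean-shank pea-comb: (109 − 107.75)² / 107.75 = 0.0145
  clean-shank single-comb: (102 − 107.75)² / 107.75 = 0.3068
χ² = 0.0145 + 0.0980 + 0.0145 + 0.3068 = 0.4338 ≈ 0.434

0.434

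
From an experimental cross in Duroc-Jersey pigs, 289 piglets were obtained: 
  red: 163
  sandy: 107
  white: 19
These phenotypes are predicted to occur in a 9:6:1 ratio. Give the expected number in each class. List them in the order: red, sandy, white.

162.5625, 108.375, 18.0625

Under the 9:6:1 hypothesis (Σ ratio = 16, N = 289):
  red: 289 × 9/16 = 162.5625
  sandy: 289 × 6/16 = 108.375
  white: 289 × 1/16 = 18.0625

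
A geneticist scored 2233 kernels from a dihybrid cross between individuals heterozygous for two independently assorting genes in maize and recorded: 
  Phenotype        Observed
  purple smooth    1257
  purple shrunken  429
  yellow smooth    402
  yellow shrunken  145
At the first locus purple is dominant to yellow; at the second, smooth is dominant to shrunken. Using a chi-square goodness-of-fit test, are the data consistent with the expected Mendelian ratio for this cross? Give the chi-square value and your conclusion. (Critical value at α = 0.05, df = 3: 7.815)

1.132; consistent

A dihybrid F₂ with independent assortment and complete dominance at both loci gives a 9:3:3:1 phenotypic ratio.
The 9:3:3:1 ratio has 16 parts, so with N = 2233 the expected counts are:
  purple smooth: 2233 × 9/16 = 1256.0625
  purple shrunken: 2233 × 3/16 = 418.6875
  yellow smooth: 2233 × 3/16 = 418.6875
  yellow shrunken: 2233 × 1/16 = 139.5625
χ² = Σ (O − E)² / E
  purple smooth: (1257 − 1256.0625)² / 1256.0625 = 0.0007
  purple shrunken: (429 − 418.6875)² / 418.6875 = 0.2540
  yellow smooth: (402 − 418.6875)² / 418.6875 = 0.6651
  yellow shrunken: (145 − 139.5625)² / 139.5625 = 0.2119
χ² = 0.0007 + 0.2540 + 0.6651 + 0.2119 = 1.1317 ≈ 1.132
Degrees of freedom = 4 − 1 = 3; critical value at α = 0.05 is 7.815.
Since 1.132 < 7.815, we fail to reject the null hypothesis — the data are consistent with the 9:3:3:1 ratio.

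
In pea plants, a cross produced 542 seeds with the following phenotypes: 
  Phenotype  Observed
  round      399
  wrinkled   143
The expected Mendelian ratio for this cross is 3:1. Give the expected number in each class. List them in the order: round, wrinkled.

406.5, 135.5

Total ratio parts = 4. Expected numbers out of 542:
  round: 542 × 3/4 = 406.5
  wrinkled: 542 × 1/4 = 135.5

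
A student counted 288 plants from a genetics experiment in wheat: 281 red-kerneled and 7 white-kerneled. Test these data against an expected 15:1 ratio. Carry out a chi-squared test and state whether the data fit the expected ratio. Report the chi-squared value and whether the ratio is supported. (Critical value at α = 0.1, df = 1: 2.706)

7.170; not consistent

Under the 15:1 hypothesis (Σ ratio = 16, N = 288):
  red-kerneled: 288 × 15/16 = 270
  white-kerneled: 288 × 1/16 = 18
χ² = Σ (O − E)² / E
  red-kerneled: (281 − 270)² / 270 = 0.4481
  white-kerneled: (7 − 18)² / 18 = 6.7222
χ² = 0.4481 + 6.7222 = 7.1703 ≈ 7.170
Degrees of freedom = 2 − 1 = 1; critical value at α = 0.1 is 2.706.
Since 7.170 > 2.706, we reject the null hypothesis — the data do not fit the 15:1 ratio.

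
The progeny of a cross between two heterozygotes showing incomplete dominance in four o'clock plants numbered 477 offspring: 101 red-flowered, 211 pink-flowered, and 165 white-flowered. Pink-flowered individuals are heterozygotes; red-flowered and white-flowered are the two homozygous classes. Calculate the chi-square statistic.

With incomplete dominance, a heterozygote × heterozygote cross gives a 1:2:1 phenotypic ratio.
Total ratio parts = 4. Expected numbers out of 477:
  red-flowered: 477 × 1/4 = 119.25
  pink-flowered: 477 × 2/4 = 238.5
  white-flowered: 477 × 1/4 = 119.25
χ² = Σ (O − E)² / E
  red-flowered: (101 − 119.25)² / 119.25 = 2.7930
  pink-flowered: (211 − 238.5)² / 238.5 = 3.1709
  white-flowered: (165 − 119.25)² / 119.25 = 17.5519
χ² = 2.7930 + 3.1709 + 17.5519 = 23.5158 ≈ 23.516

23.516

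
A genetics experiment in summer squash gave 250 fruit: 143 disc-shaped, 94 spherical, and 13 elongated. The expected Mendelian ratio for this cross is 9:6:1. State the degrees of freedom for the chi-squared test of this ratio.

2

A goodness-of-fit test with 3 phenotype classes has df = 3 − 1 = 2.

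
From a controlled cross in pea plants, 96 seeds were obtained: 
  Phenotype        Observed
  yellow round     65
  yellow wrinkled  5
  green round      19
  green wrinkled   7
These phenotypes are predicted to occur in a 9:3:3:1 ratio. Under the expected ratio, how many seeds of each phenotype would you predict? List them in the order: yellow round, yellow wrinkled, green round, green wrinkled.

Under the 9:3:3:1 hypothesis (Σ ratio = 16, N = 96):
  yellow round: 96 × 9/16 = 54
  yellow wrinkled: 96 × 3/16 = 18
  green round: 96 × 3/16 = 18
  green wrinkled: 96 × 1/16 = 6

54, 18, 18, 6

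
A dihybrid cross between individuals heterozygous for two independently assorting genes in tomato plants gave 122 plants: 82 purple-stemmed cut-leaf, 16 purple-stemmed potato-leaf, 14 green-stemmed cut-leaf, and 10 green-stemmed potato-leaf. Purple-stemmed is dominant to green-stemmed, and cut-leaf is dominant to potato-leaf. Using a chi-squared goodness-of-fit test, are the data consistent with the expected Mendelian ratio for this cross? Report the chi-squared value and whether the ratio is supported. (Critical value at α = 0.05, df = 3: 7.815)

A dihybrid F₂ with independent assortment and complete dominance at both loci gives a 9:3:3:1 phenotypic ratio.
Total ratio parts = 16. Expected numbers out of 122:
  purple-stemmed cut-leaf: 122 × 9/16 = 68.625
  purple-stemmed potato-leaf: 122 × 3/16 = 22.875
  green-stemmed cut-leaf: 122 × 3/16 = 22.875
  green-stemmed potato-leaf: 122 × 1/16 = 7.625
χ² = Σ (O − E)² / E
  purple-stemmed cut-leaf: (82 − 68.625)² / 68.625 = 2.6068
  purple-stemmed potato-leaf: (16 − 22.875)² / 22.875 = 2.0663
  green-stemmed cut-leaf: (14 − 22.875)² / 22.875 = 3.4433
  green-stemmed potato-leaf: (10 − 7.625)² / 7.625 = 0.7398
χ² = 2.6068 + 2.0663 + 3.4433 + 0.7398 = 8.8562 ≈ 8.856
Degrees of freedom = 4 − 1 = 3; critical value at α = 0.05 is 7.815.
Since 8.856 > 7.815, we reject the null hypothesis — the data do not fit the 9:3:3:1 ratio.

8.856; not consistent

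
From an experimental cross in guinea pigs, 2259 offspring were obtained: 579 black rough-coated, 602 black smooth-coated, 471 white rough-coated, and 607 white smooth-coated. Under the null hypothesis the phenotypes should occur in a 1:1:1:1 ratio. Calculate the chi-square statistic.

21.540

The 1:1:1:1 ratio has 4 parts, so with N = 2259 the expected counts are:
  black rough-coated: 2259 × 1/4 = 564.75
  black smooth-coated: 2259 × 1/4 = 564.75
  white rough-coated: 2259 × 1/4 = 564.75
  white smooth-coated: 2259 × 1/4 = 564.75
χ² = Σ (O − E)² / E
  black rough-coated: (579 − 564.75)² / 564.75 = 0.3596
  black smooth-coated: (602 − 564.75)² / 564.75 = 2.4569
  white rough-coated: (471 − 564.75)² / 564.75 = 15.5627
  white smooth-coated: (607 − 564.75)² / 564.75 = 3.1608
χ² = 0.3596 + 2.4569 + 15.5627 + 3.1608 = 21.540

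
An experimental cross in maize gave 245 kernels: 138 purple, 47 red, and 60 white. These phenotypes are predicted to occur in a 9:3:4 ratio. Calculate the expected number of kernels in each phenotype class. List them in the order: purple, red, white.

137.8125, 45.9375, 61.25

Under the 9:3:4 hypothesis (Σ ratio = 16, N = 245):
  purple: 245 × 9/16 = 137.8125
  red: 245 × 3/16 = 45.9375
  white: 245 × 4/16 = 61.25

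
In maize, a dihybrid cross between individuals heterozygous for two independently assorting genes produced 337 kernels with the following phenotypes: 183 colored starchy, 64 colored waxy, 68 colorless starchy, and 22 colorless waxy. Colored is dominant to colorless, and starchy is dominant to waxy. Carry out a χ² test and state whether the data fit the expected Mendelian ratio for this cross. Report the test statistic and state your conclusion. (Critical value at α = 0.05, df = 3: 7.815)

0.646; consistent

A dihybrid F₂ with independent assortment and complete dominance at both loci gives a 9:3:3:1 phenotypic ratio.
Total ratio parts = 16. Expected numbers out of 337:
  colored starchy: 337 × 9/16 = 189.5625
  colored waxy: 337 × 3/16 = 63.1875
  colorless starchy: 337 × 3/16 = 63.1875
  colorless waxy: 337 × 1/16 = 21.0625
χ² = Σ (O − E)² / E
  colored starchy: (183 − 189.5625)² / 189.5625 = 0.2272
  colored waxy: (64 − 63.1875)² / 63.1875 = 0.0104
  colorless starchy: (68 − 63.1875)² / 63.1875 = 0.3665
  colorless waxy: (22 − 21.0625)² / 21.0625 = 0.0417
χ² = 0.2272 + 0.0104 + 0.3665 + 0.0417 = 0.6458 ≈ 0.646
Degrees of freedom = 4 − 1 = 3; critical value at α = 0.05 is 7.815.
Since 0.646 < 7.815, we fail to reject the null hypothesis — the data are consistent with the 9:3:3:1 ratio.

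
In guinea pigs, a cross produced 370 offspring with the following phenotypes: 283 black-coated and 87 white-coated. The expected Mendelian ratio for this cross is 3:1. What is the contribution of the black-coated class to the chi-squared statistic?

The 3:1 ratio has 4 parts, so with N = 370 the expected counts are:
  black-coated: 370 × 3/4 = 277.5
  white-coated: 370 × 1/4 = 92.5
Contribution of black-coated: (283 − 277.5)² / 277.5 = 0.1090

0.109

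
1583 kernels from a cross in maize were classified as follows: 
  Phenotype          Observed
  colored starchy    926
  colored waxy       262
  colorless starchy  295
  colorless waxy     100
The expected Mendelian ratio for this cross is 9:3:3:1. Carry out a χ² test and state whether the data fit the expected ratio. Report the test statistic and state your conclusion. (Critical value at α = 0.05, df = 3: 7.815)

5.526; consistent

Total ratio parts = 16. Expected numbers out of 1583:
  colored starchy: 1583 × 9/16 = 890.4375
  colored waxy: 1583 × 3/16 = 296.8125
  colorless starchy: 1583 × 3/16 = 296.8125
  colorless waxy: 1583 × 1/16 = 98.9375
χ² = Σ (O − E)² / E
  colored starchy: (926 − 890.4375)² / 890.4375 = 1.4203
  colored waxy: (262 − 296.8125)² / 296.8125 = 4.0831
  colorless starchy: (295 − 296.8125)² / 296.8125 = 0.0111
  colorless waxy: (100 − 98.9375)² / 98.9375 = 0.0114
χ² = 1.4203 + 4.0831 + 0.0111 + 0.0114 = 5.5259 ≈ 5.526
Degrees of freedom = 4 − 1 = 3; critical value at α = 0.05 is 7.815.
Since 5.526 < 7.815, we fail to reject the null hypothesis — the data are consistent with the 9:3:3:1 ratio.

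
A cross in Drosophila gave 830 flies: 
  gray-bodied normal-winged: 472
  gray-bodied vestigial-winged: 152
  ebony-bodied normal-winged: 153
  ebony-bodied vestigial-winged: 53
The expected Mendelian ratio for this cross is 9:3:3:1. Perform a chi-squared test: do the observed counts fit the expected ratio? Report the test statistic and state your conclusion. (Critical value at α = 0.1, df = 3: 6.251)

0.209; consistent

Total ratio parts = 16. Expected numbers out of 830:
  gray-bodied normal-winged: 830 × 9/16 = 466.875
  gray-bodied vestigial-winged: 830 × 3/16 = 155.625
  ebony-bodied normal-winged: 830 × 3/16 = 155.625
  ebony-bodied vestigial-winged: 830 × 1/16 = 51.875
χ² = Σ (O − E)² / E
  gray-bodied normal-winged: (472 − 466.875)² / 466.875 = 0.0563
  gray-bodied vestigial-winged: (152 − 155.625)² / 155.625 = 0.0844
  ebony-bodied normal-winged: (153 − 155.625)² / 155.625 = 0.0443
  ebony-bodied vestigial-winged: (53 − 51.875)² / 51.875 = 0.0244
χ² = 0.0563 + 0.0844 + 0.0443 + 0.0244 = 0.2094 ≈ 0.209
Degrees of freedom = 4 − 1 = 3; critical value at α = 0.1 is 6.251.
Since 0.209 < 6.251, we fail to reject the null hypothesis — the data are consistent with the 9:3:3:1 ratio.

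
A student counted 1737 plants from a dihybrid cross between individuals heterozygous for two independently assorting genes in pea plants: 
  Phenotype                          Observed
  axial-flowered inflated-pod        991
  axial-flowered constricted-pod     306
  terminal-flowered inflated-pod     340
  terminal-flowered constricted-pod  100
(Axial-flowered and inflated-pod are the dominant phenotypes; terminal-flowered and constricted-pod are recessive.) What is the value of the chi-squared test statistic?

2.693

A dihybrid F₂ with independent assortment and complete dominance at both loci gives a 9:3:3:1 phenotypic ratio.
Under the 9:3:3:1 hypothesis (Σ ratio = 16, N = 1737):
  axial-flowered inflated-pod: 1737 × 9/16 = 977.0625
  axial-flowered constricted-pod: 1737 × 3/16 = 325.6875
  terminal-flowered inflated-pod: 1737 × 3/16 = 325.6875
  terminal-flowered constricted-pod: 1737 × 1/16 = 108.5625
χ² = Σ (O − E)² / E
  axial-flowered inflated-pod: (991 − 977.0625)² / 977.0625 = 0.1988
  axial-flowered constricted-pod: (306 − 325.6875)² / 325.6875 = 1.1901
  terminal-flowered inflated-pod: (340 − 325.6875)² / 325.6875 = 0.6290
  terminal-flowered constricted-pod: (100 − 108.5625)² / 108.5625 = 0.6753
χ² = 0.1988 + 1.1901 + 0.6290 + 0.6753 = 2.6932 ≈ 2.693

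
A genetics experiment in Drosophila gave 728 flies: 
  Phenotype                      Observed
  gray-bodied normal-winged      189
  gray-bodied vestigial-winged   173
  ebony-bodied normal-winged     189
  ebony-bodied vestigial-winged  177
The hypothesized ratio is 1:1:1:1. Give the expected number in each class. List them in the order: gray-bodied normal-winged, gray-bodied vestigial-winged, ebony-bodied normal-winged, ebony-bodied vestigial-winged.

182, 182, 182, 182

Under the 1:1:1:1 hypothesis (Σ ratio = 4, N = 728):
  gray-bodied normal-winged: 728 × 1/4 = 182
  gray-bodied vestigial-winged: 728 × 1/4 = 182
  ebony-bodied normal-winged: 728 × 1/4 = 182
  ebony-bodied vestigial-winged: 728 × 1/4 = 182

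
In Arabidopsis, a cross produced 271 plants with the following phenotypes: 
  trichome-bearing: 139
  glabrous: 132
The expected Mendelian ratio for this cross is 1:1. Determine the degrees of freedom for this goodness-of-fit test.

1

A goodness-of-fit test with 2 phenotype classes has df = 2 − 1 = 1.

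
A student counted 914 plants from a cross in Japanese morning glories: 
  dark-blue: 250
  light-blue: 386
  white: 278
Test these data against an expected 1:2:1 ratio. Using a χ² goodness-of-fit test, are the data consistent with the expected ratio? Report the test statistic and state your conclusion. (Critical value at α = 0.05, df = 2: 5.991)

23.777; not consistent

Total ratio parts = 4. Expected numbers out of 914:
  dark-blue: 914 × 1/4 = 228.5
  light-blue: 914 × 2/4 = 457
  white: 914 × 1/4 = 228.5
χ² = Σ (O − E)² / E
  dark-blue: (250 − 228.5)² / 228.5 = 2.0230
  light-blue: (386 − 457)² / 457 = 11.0306
  white: (278 − 228.5)² / 228.5 = 10.7232
χ² = 2.0230 + 11.0306 + 10.7232 = 23.7768 ≈ 23.777
Degrees of freedom = 3 − 1 = 2; critical value at α = 0.05 is 5.991.
Since 23.777 > 5.991, we reject the null hypothesis — the data do not fit the 1:2:1 ratio.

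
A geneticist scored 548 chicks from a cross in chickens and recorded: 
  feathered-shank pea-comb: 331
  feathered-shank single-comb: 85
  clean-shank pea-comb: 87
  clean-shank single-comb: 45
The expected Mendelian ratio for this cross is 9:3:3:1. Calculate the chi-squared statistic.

10.534

Total ratio parts = 16. Expected numbers out of 548:
  feathered-shank pea-comb: 548 × 9/16 = 308.25
  feathered-shank single-comb: 548 × 3/16 = 102.75
  clean-shank pea-comb: 548 × 3/16 = 102.75
  clean-shank single-comb: 548 × 1/16 = 34.25
χ² = Σ (O − E)² / E
  feathered-shank pea-comb: (331 − 308.25)² / 308.25 = 1.6790
  feathered-shank single-comb: (85 − 102.75)² / 102.75 = 3.0663
  clean-shank pea-comb: (87 − 102.75)² / 102.75 = 2.4142
  clean-shank single-comb: (45 − 34.25)² / 34.25 = 3.3741
χ² = 1.6790 + 3.0663 + 2.4142 + 3.3741 = 10.5336 ≈ 10.534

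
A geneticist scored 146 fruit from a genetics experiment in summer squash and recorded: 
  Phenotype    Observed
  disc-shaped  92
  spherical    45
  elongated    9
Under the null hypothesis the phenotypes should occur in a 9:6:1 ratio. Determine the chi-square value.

2.925

Total ratio parts = 16. Expected numbers out of 146:
  disc-shaped: 146 × 9/16 = 82.125
  spherical: 146 × 6/16 = 54.75
  elongated: 146 × 1/16 = 9.125
χ² = Σ (O − E)² / E
  disc-shaped: (92 − 82.125)² / 82.125 = 1.1874
  spherical: (45 − 54.75)² / 54.75 = 1.7363
  elongated: (9 − 9.125)² / 9.125 = 0.0017
χ² = 1.1874 + 1.7363 + 0.0017 = 2.9254 ≈ 2.925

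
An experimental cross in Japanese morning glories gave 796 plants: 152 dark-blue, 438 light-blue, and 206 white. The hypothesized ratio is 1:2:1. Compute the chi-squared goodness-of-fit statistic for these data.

Total ratio parts = 4. Expected numbers out of 796:
  dark-blue: 796 × 1/4 = 199
  light-blue: 796 × 2/4 = 398
  white: 796 × 1/4 = 199
χ² = Σ (O − E)² / E
  dark-blue: (152 − 199)² / 199 = 11.1005
  light-blue: (438 − 398)² / 398 = 4.0201
  white: (206 − 199)² / 199 = 0.2462
χ² = 11.1005 + 4.0201 + 0.2462 = 15.3668 ≈ 15.367

15.367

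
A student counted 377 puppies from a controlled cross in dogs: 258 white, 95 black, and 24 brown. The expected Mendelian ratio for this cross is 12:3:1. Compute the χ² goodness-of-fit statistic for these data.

Under the 12:3:1 hypothesis (Σ ratio = 16, N = 377):
  white: 377 × 12/16 = 282.75
  black: 377 × 3/16 = 70.6875
  brown: 377 × 1/16 = 23.5625
χ² = Σ (O − E)² / E
  white: (258 − 282.75)² / 282.75 = 2.1664
  black: (95 − 70.6875)² / 70.6875 = 8.3621
  brown: (24 − 23.5625)² / 23.5625 = 0.0081
χ² = 2.1664 + 8.3621 + 0.0081 = 10.5366 ≈ 10.537

10.537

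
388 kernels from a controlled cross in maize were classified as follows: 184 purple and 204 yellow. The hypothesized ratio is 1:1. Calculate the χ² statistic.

1.031

Total ratio parts = 2. Expected numbers out of 388:
  purple: 388 × 1/2 = 194
  yellow: 388 × 1/2 = 194
χ² = Σ (O − E)² / E
  purple: (184 − 194)² / 194 = 0.5155
  yellow: (204 − 194)² / 194 = 0.5155
χ² = 0.5155 + 0.5155 = 1.031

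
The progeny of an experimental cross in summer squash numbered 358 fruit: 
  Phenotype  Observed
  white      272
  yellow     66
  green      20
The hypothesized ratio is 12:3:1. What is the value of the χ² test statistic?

Expected counts for N = 358 under a 12:3:1 ratio (total parts = 16):
  white: 358 × 12/16 = 268.5
  yellow: 358 × 3/16 = 67.125
  green: 358 × 1/16 = 22.375
χ² = Σ (O − E)² / E
  white: (272 − 268.5)² / 268.5 = 0.0456
  yellow: (66 − 67.125)² / 67.125 = 0.0189
  green: (20 − 22.375)² / 22.375 = 0.2521
χ² = 0.0456 + 0.0189 + 0.2521 = 0.3166 ≈ 0.317

0.317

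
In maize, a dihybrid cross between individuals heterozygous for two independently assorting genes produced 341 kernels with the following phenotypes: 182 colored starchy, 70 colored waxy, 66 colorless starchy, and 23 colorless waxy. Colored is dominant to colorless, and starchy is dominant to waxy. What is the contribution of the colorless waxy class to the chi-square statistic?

0.134

A dihybrid F₂ with independent assortment and complete dominance at both loci gives a 9:3:3:1 phenotypic ratio.
Total ratio parts = 16. Expected numbers out of 341:
  colored starchy: 341 × 9/16 = 191.8125
  colored waxy: 341 × 3/16 = 63.9375
  colorless starchy: 341 × 3/16 = 63.9375
  colorless waxy: 341 × 1/16 = 21.3125
Contribution of colorless waxy: (23 − 21.3125)² / 21.3125 = 0.1336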